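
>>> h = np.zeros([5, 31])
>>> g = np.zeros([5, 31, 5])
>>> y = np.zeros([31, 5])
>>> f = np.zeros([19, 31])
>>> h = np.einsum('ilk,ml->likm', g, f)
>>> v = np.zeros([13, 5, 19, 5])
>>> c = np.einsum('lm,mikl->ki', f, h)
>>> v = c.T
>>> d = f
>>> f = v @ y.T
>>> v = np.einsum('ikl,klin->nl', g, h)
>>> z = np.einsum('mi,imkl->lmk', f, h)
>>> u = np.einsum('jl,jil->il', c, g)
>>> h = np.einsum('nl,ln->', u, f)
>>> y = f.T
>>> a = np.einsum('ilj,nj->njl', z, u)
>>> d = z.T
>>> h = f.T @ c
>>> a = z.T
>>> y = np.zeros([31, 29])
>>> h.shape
(31, 5)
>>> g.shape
(5, 31, 5)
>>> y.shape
(31, 29)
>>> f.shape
(5, 31)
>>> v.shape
(19, 5)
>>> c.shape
(5, 5)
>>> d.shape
(5, 5, 19)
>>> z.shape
(19, 5, 5)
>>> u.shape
(31, 5)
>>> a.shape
(5, 5, 19)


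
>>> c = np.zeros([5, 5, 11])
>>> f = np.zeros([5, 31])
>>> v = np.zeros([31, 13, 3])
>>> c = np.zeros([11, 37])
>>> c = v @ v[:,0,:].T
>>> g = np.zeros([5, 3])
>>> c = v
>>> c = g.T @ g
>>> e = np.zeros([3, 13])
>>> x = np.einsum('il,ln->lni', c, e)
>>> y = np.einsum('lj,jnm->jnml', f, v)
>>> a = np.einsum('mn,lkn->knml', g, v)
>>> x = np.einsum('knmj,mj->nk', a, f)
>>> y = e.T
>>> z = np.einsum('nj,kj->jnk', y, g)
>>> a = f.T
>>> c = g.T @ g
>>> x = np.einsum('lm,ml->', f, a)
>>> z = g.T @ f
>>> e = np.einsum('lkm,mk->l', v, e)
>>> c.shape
(3, 3)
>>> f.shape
(5, 31)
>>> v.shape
(31, 13, 3)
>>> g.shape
(5, 3)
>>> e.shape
(31,)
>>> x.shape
()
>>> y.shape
(13, 3)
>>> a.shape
(31, 5)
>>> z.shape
(3, 31)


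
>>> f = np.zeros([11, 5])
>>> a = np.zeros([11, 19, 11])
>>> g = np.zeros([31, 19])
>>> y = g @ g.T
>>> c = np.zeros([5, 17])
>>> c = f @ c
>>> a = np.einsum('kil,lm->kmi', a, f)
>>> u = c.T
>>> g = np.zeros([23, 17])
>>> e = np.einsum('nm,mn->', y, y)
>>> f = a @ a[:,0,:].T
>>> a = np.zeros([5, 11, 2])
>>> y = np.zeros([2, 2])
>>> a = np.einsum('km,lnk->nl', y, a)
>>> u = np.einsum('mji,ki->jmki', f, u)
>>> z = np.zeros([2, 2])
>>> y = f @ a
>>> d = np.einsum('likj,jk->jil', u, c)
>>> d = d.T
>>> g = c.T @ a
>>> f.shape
(11, 5, 11)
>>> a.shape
(11, 5)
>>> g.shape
(17, 5)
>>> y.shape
(11, 5, 5)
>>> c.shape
(11, 17)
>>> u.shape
(5, 11, 17, 11)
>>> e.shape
()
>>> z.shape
(2, 2)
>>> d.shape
(5, 11, 11)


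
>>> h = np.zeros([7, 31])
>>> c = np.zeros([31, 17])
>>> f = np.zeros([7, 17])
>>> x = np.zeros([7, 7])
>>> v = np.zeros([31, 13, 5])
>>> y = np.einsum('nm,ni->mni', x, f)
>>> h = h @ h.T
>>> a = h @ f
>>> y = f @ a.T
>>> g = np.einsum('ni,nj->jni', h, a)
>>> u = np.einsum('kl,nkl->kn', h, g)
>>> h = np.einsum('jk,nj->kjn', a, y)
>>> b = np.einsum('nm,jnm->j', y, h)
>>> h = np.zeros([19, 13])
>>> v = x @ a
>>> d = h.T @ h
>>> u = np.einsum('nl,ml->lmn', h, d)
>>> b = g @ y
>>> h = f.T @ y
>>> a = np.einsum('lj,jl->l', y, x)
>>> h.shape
(17, 7)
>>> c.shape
(31, 17)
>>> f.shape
(7, 17)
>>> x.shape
(7, 7)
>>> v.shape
(7, 17)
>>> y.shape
(7, 7)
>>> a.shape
(7,)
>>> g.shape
(17, 7, 7)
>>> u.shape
(13, 13, 19)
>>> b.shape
(17, 7, 7)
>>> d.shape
(13, 13)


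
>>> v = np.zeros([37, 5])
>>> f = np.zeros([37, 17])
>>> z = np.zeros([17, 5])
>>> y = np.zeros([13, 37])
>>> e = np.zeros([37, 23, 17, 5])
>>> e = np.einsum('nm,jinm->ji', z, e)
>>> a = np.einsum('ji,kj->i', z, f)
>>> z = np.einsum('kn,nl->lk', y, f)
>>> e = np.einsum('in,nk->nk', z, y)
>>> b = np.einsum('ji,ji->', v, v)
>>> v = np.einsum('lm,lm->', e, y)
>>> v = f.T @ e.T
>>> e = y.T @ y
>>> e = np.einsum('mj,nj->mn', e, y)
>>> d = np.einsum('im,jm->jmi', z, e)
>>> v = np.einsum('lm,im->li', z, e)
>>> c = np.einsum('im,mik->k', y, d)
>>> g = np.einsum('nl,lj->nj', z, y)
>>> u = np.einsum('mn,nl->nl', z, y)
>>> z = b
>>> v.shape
(17, 37)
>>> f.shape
(37, 17)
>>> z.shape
()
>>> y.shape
(13, 37)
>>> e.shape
(37, 13)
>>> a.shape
(5,)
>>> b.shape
()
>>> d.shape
(37, 13, 17)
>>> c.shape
(17,)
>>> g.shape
(17, 37)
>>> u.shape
(13, 37)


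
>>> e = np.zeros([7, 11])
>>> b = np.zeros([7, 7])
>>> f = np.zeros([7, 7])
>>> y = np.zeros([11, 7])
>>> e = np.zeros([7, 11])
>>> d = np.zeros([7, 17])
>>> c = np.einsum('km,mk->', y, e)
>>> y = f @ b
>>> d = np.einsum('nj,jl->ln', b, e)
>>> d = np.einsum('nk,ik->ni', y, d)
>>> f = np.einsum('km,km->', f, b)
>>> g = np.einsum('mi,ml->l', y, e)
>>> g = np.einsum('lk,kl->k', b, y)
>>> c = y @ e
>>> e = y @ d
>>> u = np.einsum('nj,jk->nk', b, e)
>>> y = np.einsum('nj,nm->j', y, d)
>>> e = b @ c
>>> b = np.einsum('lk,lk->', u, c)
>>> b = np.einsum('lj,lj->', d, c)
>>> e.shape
(7, 11)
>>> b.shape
()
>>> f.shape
()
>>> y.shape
(7,)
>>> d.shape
(7, 11)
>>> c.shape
(7, 11)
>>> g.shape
(7,)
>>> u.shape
(7, 11)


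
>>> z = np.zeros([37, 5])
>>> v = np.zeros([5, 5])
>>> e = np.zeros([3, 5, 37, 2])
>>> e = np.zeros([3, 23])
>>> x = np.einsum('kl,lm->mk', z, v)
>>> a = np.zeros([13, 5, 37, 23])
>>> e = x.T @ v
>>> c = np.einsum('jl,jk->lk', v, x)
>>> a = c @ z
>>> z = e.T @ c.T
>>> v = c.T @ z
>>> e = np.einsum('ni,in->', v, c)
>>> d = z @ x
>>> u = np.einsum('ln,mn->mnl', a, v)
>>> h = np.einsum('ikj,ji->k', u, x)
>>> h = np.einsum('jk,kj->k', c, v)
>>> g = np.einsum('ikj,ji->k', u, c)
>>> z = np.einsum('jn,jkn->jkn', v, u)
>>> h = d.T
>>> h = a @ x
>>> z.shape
(37, 5, 5)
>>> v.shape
(37, 5)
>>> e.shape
()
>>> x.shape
(5, 37)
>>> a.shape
(5, 5)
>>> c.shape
(5, 37)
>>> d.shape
(5, 37)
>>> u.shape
(37, 5, 5)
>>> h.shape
(5, 37)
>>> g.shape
(5,)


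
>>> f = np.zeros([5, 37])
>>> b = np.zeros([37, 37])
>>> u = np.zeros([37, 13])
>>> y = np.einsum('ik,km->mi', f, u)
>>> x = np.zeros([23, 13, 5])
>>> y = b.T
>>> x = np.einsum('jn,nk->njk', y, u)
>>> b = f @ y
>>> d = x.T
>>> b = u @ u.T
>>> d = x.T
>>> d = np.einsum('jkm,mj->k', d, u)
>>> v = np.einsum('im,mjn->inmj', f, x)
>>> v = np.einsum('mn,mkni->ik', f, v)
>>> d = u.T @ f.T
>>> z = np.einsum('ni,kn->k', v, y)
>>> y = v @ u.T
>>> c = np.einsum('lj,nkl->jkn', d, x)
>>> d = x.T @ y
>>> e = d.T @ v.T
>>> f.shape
(5, 37)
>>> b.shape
(37, 37)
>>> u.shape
(37, 13)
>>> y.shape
(37, 37)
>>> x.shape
(37, 37, 13)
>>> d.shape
(13, 37, 37)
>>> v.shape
(37, 13)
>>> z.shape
(37,)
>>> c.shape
(5, 37, 37)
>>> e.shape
(37, 37, 37)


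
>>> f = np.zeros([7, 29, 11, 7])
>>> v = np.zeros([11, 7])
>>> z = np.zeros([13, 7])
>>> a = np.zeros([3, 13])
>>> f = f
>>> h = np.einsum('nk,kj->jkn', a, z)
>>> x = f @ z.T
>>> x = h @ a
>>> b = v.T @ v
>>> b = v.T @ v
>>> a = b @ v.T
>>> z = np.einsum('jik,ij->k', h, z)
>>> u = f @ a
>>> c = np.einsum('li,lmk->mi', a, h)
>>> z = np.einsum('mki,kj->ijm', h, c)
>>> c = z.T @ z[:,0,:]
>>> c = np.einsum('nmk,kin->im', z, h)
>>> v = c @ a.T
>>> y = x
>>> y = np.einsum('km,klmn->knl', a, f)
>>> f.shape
(7, 29, 11, 7)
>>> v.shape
(13, 7)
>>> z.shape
(3, 11, 7)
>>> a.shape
(7, 11)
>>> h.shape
(7, 13, 3)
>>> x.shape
(7, 13, 13)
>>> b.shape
(7, 7)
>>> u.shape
(7, 29, 11, 11)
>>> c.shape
(13, 11)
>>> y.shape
(7, 7, 29)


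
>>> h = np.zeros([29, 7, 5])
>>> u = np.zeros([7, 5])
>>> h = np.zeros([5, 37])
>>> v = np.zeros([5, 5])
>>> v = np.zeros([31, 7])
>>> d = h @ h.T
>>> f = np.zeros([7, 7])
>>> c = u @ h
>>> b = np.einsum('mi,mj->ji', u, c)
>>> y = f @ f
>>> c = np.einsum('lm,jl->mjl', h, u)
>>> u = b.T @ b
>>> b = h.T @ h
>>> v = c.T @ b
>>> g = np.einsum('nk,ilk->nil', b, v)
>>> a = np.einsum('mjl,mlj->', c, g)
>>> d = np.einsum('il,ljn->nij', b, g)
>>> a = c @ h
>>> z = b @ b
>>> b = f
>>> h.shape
(5, 37)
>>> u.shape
(5, 5)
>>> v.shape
(5, 7, 37)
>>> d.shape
(7, 37, 5)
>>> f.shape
(7, 7)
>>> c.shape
(37, 7, 5)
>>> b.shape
(7, 7)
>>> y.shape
(7, 7)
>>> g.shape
(37, 5, 7)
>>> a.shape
(37, 7, 37)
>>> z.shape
(37, 37)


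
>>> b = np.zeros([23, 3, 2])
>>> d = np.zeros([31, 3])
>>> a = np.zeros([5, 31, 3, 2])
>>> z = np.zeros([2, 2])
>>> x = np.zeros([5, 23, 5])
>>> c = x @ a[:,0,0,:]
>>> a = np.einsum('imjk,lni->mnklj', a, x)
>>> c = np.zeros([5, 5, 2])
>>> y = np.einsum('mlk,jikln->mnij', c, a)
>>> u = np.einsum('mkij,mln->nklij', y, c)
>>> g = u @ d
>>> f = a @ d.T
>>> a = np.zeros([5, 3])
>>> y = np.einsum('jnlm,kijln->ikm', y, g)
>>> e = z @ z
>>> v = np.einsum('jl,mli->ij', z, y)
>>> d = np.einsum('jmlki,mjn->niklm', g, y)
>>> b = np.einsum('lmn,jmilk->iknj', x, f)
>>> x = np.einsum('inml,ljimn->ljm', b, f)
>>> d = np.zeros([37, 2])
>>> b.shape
(2, 31, 5, 31)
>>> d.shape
(37, 2)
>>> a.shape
(5, 3)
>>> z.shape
(2, 2)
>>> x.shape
(31, 23, 5)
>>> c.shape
(5, 5, 2)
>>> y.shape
(3, 2, 31)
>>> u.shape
(2, 3, 5, 23, 31)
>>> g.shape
(2, 3, 5, 23, 3)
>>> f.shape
(31, 23, 2, 5, 31)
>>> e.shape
(2, 2)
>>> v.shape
(31, 2)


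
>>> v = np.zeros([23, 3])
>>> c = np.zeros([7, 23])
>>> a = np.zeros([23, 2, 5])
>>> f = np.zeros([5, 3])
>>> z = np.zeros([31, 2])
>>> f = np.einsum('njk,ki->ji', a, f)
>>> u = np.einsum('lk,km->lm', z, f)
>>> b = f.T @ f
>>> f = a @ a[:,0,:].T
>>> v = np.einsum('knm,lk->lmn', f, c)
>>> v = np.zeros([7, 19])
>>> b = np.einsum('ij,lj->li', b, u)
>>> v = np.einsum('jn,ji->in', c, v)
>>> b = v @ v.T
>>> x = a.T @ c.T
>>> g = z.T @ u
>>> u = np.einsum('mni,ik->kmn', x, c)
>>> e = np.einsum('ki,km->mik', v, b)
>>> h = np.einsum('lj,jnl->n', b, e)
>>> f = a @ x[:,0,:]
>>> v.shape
(19, 23)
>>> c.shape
(7, 23)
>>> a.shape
(23, 2, 5)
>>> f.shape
(23, 2, 7)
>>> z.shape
(31, 2)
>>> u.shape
(23, 5, 2)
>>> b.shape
(19, 19)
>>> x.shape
(5, 2, 7)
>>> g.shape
(2, 3)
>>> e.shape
(19, 23, 19)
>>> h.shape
(23,)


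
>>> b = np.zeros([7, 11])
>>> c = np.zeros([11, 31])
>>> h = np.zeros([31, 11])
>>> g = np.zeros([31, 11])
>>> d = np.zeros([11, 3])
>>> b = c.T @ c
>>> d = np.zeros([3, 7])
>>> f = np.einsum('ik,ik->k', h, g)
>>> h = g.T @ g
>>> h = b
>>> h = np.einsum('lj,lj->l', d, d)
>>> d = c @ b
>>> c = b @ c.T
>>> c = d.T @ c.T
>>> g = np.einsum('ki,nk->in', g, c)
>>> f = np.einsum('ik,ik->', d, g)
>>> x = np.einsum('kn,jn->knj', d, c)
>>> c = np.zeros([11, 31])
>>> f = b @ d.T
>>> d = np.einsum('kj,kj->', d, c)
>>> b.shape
(31, 31)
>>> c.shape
(11, 31)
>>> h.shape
(3,)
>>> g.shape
(11, 31)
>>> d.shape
()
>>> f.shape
(31, 11)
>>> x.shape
(11, 31, 31)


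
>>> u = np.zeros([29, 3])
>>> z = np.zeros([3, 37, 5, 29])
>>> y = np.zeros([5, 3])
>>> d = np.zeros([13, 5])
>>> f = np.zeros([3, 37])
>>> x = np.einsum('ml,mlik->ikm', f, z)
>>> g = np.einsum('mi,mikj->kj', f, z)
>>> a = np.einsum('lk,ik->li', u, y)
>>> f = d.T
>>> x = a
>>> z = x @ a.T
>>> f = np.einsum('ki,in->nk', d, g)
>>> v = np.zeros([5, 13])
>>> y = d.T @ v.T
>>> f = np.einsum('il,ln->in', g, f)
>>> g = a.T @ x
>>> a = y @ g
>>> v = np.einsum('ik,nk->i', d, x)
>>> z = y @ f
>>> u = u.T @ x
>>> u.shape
(3, 5)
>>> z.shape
(5, 13)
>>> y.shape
(5, 5)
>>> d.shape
(13, 5)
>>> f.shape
(5, 13)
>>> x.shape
(29, 5)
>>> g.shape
(5, 5)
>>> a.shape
(5, 5)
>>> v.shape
(13,)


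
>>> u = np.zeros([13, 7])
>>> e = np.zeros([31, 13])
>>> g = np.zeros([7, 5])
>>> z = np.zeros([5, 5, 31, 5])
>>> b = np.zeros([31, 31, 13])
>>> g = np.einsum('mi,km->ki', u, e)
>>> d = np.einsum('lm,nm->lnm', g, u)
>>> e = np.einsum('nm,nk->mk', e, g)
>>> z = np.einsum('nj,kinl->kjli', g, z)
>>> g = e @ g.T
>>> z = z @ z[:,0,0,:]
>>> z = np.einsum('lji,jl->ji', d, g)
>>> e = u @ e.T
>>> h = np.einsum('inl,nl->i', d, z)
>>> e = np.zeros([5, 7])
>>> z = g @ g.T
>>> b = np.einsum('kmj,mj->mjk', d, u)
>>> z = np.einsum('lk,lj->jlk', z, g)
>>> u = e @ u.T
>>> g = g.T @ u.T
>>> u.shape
(5, 13)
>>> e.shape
(5, 7)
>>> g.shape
(31, 5)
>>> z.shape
(31, 13, 13)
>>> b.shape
(13, 7, 31)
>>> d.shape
(31, 13, 7)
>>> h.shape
(31,)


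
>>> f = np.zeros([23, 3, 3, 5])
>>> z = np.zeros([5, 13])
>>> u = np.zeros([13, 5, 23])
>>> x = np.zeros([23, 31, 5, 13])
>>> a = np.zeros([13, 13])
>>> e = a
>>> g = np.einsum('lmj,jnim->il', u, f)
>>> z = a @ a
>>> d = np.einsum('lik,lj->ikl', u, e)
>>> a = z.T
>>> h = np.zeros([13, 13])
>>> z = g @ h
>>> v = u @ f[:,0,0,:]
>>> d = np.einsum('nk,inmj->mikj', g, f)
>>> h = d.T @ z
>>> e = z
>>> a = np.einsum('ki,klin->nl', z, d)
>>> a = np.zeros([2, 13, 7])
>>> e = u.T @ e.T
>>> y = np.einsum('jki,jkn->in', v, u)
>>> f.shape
(23, 3, 3, 5)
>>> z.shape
(3, 13)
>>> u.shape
(13, 5, 23)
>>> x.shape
(23, 31, 5, 13)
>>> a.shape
(2, 13, 7)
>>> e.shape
(23, 5, 3)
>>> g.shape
(3, 13)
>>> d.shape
(3, 23, 13, 5)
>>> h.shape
(5, 13, 23, 13)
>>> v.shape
(13, 5, 5)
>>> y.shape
(5, 23)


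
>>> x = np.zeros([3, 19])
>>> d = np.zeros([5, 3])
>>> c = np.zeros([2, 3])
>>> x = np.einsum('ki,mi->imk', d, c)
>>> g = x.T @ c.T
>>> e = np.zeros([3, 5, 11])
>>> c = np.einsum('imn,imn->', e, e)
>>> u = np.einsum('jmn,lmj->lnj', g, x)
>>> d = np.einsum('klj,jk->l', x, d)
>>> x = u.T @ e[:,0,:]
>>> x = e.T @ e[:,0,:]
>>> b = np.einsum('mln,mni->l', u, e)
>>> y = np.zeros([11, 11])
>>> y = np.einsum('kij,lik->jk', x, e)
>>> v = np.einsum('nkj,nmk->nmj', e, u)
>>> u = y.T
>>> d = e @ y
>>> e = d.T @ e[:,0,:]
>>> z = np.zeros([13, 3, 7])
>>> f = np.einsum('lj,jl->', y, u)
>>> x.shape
(11, 5, 11)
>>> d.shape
(3, 5, 11)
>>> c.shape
()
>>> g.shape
(5, 2, 2)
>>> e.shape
(11, 5, 11)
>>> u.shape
(11, 11)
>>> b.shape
(2,)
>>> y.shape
(11, 11)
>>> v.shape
(3, 2, 11)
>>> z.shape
(13, 3, 7)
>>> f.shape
()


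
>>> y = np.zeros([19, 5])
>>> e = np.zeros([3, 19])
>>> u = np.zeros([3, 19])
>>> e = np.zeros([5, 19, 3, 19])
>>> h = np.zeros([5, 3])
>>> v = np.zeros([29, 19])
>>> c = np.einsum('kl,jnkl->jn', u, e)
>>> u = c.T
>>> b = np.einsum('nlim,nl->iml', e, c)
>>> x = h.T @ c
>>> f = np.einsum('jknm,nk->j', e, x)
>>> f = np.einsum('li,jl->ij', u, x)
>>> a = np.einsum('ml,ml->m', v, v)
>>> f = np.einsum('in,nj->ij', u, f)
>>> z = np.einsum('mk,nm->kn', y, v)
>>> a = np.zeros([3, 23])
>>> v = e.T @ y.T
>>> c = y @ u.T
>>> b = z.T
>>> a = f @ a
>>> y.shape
(19, 5)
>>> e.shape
(5, 19, 3, 19)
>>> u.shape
(19, 5)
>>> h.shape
(5, 3)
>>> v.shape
(19, 3, 19, 19)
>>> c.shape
(19, 19)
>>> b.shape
(29, 5)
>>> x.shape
(3, 19)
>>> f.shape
(19, 3)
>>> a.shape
(19, 23)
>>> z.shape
(5, 29)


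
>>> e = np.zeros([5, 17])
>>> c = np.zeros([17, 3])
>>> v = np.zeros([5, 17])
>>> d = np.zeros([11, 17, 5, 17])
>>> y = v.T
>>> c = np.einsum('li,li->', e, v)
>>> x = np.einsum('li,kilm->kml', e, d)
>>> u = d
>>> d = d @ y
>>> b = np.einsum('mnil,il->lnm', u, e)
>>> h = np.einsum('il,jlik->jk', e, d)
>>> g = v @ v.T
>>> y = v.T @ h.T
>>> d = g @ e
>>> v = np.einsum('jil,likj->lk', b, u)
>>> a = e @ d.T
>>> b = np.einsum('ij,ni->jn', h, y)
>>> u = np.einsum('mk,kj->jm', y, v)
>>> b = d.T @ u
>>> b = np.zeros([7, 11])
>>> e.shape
(5, 17)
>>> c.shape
()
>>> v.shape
(11, 5)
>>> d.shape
(5, 17)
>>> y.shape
(17, 11)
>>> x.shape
(11, 17, 5)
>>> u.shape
(5, 17)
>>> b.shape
(7, 11)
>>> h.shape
(11, 5)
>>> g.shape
(5, 5)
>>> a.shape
(5, 5)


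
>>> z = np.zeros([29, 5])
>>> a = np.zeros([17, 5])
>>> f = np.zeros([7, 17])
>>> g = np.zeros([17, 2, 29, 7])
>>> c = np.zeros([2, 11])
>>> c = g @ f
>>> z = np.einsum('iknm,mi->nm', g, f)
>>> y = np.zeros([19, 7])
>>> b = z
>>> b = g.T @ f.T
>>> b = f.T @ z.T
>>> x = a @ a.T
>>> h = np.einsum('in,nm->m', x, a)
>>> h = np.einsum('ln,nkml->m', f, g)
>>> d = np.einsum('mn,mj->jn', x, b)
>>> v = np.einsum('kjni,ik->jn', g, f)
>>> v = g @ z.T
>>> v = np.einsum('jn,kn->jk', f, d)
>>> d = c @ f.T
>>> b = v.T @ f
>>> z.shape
(29, 7)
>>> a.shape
(17, 5)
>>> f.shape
(7, 17)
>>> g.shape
(17, 2, 29, 7)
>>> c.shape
(17, 2, 29, 17)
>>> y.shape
(19, 7)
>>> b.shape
(29, 17)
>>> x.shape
(17, 17)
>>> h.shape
(29,)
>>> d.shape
(17, 2, 29, 7)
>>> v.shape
(7, 29)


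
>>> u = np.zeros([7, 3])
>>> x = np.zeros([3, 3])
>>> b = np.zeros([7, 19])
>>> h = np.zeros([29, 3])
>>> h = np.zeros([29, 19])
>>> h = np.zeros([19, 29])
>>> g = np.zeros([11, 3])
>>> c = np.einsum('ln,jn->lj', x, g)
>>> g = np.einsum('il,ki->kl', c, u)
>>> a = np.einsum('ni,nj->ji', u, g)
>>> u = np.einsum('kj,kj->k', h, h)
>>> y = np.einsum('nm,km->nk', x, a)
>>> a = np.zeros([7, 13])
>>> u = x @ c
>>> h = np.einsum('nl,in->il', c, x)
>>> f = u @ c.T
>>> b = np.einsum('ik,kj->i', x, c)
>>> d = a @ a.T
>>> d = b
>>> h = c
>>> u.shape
(3, 11)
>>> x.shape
(3, 3)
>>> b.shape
(3,)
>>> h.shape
(3, 11)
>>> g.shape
(7, 11)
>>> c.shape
(3, 11)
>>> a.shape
(7, 13)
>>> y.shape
(3, 11)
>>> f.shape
(3, 3)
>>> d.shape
(3,)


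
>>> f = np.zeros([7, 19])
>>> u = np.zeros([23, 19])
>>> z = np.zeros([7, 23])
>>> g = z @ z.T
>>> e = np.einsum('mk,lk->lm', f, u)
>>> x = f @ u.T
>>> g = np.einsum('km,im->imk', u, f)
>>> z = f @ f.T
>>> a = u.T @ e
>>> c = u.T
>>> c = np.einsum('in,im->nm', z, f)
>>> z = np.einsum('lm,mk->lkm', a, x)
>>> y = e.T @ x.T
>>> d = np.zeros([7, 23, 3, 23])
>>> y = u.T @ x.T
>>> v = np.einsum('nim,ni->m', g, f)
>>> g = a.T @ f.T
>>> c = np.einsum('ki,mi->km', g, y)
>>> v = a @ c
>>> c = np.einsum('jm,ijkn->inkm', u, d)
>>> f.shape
(7, 19)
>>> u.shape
(23, 19)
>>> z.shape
(19, 23, 7)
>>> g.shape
(7, 7)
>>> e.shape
(23, 7)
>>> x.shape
(7, 23)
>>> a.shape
(19, 7)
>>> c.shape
(7, 23, 3, 19)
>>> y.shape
(19, 7)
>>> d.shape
(7, 23, 3, 23)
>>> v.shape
(19, 19)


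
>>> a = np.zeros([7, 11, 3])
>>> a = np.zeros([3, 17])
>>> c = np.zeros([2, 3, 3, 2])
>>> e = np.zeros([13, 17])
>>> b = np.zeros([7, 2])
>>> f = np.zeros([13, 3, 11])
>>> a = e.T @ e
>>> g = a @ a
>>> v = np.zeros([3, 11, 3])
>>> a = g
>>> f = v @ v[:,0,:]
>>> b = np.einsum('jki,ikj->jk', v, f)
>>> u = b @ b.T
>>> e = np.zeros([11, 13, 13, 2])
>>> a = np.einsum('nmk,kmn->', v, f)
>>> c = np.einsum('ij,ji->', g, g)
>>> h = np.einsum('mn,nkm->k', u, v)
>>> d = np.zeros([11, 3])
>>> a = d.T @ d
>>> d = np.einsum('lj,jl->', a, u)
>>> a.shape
(3, 3)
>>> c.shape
()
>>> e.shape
(11, 13, 13, 2)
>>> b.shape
(3, 11)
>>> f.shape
(3, 11, 3)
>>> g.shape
(17, 17)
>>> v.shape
(3, 11, 3)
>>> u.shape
(3, 3)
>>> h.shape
(11,)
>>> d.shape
()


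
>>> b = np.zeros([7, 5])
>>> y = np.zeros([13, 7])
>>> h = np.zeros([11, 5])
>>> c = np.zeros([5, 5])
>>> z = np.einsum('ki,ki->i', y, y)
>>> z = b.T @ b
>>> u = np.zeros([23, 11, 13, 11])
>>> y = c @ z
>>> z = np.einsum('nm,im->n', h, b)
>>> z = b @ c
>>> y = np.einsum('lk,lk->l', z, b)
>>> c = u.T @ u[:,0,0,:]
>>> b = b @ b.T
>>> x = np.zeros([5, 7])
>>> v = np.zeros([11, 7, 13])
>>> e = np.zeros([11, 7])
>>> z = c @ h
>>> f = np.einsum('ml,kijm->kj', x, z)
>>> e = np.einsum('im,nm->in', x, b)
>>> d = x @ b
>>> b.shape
(7, 7)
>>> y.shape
(7,)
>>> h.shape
(11, 5)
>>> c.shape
(11, 13, 11, 11)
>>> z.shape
(11, 13, 11, 5)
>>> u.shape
(23, 11, 13, 11)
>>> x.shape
(5, 7)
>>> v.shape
(11, 7, 13)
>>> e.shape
(5, 7)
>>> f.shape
(11, 11)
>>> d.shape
(5, 7)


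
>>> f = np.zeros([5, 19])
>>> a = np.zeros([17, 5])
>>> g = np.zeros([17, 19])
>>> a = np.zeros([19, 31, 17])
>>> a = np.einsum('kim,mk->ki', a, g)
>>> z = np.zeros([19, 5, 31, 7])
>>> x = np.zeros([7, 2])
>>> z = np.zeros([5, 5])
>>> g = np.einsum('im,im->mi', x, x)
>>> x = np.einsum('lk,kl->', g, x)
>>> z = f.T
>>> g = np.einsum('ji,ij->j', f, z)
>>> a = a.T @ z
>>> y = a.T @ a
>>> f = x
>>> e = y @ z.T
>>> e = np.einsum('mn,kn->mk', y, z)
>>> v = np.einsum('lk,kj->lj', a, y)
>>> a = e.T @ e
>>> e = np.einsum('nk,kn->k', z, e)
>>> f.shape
()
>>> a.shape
(19, 19)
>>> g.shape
(5,)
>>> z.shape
(19, 5)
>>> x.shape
()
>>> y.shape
(5, 5)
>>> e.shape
(5,)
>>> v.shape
(31, 5)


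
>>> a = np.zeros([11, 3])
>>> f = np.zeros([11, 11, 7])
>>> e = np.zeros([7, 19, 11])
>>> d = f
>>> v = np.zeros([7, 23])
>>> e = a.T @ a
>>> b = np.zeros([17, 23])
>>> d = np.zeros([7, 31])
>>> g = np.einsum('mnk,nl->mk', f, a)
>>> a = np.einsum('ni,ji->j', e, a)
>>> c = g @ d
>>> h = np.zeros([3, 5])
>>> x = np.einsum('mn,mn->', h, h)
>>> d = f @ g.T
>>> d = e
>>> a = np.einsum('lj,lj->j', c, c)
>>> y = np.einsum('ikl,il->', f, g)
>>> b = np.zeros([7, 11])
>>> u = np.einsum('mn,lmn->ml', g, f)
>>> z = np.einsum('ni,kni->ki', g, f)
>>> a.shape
(31,)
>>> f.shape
(11, 11, 7)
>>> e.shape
(3, 3)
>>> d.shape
(3, 3)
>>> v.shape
(7, 23)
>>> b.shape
(7, 11)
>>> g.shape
(11, 7)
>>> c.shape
(11, 31)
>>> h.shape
(3, 5)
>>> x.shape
()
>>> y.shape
()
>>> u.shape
(11, 11)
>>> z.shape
(11, 7)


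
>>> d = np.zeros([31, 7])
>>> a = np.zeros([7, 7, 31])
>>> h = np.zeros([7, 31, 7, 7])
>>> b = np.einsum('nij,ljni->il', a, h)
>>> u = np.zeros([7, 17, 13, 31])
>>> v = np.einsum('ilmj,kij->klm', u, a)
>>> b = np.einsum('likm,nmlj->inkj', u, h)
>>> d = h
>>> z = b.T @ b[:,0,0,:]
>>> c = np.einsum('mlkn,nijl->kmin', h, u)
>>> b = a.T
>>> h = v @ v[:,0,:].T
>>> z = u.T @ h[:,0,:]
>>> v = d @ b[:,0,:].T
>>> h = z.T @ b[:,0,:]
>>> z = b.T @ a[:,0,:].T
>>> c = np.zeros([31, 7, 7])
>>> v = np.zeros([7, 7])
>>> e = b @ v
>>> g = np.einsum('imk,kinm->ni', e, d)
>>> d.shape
(7, 31, 7, 7)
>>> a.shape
(7, 7, 31)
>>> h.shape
(7, 17, 13, 7)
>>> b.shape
(31, 7, 7)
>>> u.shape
(7, 17, 13, 31)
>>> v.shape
(7, 7)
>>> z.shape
(7, 7, 7)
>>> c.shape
(31, 7, 7)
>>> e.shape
(31, 7, 7)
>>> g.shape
(7, 31)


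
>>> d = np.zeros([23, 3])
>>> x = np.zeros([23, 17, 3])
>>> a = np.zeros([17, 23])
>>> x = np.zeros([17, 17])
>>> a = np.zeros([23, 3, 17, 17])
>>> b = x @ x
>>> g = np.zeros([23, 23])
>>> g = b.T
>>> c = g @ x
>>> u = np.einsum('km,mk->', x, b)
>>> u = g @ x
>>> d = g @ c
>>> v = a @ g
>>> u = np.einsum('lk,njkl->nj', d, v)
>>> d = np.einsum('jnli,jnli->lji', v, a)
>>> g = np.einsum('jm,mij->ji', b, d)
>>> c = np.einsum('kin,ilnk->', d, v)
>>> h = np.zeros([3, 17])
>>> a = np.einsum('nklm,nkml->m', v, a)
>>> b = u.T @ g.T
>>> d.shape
(17, 23, 17)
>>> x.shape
(17, 17)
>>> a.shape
(17,)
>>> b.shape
(3, 17)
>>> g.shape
(17, 23)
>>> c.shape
()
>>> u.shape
(23, 3)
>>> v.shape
(23, 3, 17, 17)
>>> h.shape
(3, 17)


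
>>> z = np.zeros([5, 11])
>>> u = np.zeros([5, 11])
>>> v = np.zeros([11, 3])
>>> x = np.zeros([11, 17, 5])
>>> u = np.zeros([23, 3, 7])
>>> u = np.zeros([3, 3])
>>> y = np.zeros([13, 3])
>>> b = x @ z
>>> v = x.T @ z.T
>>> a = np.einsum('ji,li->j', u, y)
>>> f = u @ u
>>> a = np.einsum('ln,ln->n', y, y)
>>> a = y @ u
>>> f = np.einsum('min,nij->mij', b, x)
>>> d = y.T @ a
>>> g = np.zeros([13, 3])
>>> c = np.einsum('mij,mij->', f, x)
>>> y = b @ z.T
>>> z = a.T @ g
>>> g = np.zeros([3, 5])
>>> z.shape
(3, 3)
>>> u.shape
(3, 3)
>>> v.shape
(5, 17, 5)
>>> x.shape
(11, 17, 5)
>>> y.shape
(11, 17, 5)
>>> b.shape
(11, 17, 11)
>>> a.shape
(13, 3)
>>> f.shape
(11, 17, 5)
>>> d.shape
(3, 3)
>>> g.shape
(3, 5)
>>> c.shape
()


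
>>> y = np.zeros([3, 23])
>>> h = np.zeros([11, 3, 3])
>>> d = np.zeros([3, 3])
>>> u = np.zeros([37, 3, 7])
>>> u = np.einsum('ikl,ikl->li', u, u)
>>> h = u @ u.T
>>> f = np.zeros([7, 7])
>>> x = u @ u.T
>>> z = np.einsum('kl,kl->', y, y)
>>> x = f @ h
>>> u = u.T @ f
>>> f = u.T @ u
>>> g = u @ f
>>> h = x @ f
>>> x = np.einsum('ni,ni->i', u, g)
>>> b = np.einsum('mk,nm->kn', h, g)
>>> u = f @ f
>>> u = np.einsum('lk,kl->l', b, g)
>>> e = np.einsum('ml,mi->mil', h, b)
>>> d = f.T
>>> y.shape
(3, 23)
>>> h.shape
(7, 7)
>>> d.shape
(7, 7)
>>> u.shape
(7,)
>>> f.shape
(7, 7)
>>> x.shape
(7,)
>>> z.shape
()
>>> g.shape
(37, 7)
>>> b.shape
(7, 37)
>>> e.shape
(7, 37, 7)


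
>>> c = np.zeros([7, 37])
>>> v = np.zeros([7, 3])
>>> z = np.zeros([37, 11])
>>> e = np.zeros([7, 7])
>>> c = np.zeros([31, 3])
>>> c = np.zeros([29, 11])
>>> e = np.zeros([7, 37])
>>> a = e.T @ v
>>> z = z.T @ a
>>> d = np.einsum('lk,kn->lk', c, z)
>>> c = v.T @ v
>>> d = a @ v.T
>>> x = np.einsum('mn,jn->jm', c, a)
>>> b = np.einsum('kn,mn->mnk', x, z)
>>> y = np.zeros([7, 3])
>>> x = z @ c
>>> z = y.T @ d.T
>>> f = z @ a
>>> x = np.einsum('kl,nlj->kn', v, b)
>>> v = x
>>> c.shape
(3, 3)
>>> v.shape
(7, 11)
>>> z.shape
(3, 37)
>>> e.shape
(7, 37)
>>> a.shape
(37, 3)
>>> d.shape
(37, 7)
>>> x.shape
(7, 11)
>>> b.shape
(11, 3, 37)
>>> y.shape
(7, 3)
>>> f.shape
(3, 3)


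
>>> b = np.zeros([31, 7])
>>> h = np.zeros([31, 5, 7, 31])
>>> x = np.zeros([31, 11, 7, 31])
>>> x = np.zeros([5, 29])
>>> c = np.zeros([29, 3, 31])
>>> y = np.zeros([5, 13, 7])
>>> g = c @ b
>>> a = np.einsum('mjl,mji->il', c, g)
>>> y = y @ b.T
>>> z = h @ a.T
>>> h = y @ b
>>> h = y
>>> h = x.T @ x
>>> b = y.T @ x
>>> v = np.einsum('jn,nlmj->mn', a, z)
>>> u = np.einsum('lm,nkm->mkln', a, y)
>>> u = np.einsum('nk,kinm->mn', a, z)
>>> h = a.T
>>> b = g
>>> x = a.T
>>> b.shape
(29, 3, 7)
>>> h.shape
(31, 7)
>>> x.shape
(31, 7)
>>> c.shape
(29, 3, 31)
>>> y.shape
(5, 13, 31)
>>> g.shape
(29, 3, 7)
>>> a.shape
(7, 31)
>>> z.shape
(31, 5, 7, 7)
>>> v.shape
(7, 31)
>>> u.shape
(7, 7)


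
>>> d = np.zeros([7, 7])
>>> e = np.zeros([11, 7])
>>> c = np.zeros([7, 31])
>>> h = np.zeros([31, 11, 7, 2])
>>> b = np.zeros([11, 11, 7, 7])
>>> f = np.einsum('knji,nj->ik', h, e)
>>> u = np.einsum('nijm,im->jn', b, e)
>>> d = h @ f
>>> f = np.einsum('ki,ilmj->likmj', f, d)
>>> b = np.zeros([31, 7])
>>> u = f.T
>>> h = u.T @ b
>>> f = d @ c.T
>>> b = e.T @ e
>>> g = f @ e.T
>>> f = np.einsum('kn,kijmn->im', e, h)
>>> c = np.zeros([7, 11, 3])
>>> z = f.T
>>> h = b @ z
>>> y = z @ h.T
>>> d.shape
(31, 11, 7, 31)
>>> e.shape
(11, 7)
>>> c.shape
(7, 11, 3)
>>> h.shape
(7, 31)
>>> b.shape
(7, 7)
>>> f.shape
(31, 7)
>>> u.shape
(31, 7, 2, 31, 11)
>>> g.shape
(31, 11, 7, 11)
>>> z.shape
(7, 31)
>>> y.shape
(7, 7)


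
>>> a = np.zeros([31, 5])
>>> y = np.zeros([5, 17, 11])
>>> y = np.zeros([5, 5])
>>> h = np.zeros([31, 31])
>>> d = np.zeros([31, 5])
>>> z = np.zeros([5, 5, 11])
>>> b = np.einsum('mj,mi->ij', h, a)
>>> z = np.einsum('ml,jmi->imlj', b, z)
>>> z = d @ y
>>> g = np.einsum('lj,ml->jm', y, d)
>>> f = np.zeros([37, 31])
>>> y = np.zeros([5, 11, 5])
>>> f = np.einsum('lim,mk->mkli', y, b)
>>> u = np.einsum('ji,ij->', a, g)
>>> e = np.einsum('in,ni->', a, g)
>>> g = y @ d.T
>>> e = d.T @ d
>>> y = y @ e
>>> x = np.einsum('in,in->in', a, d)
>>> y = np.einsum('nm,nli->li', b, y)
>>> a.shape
(31, 5)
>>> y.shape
(11, 5)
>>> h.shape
(31, 31)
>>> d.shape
(31, 5)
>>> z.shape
(31, 5)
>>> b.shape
(5, 31)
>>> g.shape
(5, 11, 31)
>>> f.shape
(5, 31, 5, 11)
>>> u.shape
()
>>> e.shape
(5, 5)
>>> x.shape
(31, 5)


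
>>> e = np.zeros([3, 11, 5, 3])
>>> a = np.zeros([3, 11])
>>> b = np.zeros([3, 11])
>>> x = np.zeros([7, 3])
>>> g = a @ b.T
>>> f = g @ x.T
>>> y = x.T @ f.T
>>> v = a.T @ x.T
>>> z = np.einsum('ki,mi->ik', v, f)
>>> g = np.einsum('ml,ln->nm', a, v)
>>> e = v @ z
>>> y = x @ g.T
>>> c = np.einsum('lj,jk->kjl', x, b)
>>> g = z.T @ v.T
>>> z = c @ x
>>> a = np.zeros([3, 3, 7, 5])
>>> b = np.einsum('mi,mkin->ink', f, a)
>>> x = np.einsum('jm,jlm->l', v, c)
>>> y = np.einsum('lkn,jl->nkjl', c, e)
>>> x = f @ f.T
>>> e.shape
(11, 11)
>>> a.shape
(3, 3, 7, 5)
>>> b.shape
(7, 5, 3)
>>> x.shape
(3, 3)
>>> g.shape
(11, 11)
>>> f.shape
(3, 7)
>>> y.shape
(7, 3, 11, 11)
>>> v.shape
(11, 7)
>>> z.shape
(11, 3, 3)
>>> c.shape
(11, 3, 7)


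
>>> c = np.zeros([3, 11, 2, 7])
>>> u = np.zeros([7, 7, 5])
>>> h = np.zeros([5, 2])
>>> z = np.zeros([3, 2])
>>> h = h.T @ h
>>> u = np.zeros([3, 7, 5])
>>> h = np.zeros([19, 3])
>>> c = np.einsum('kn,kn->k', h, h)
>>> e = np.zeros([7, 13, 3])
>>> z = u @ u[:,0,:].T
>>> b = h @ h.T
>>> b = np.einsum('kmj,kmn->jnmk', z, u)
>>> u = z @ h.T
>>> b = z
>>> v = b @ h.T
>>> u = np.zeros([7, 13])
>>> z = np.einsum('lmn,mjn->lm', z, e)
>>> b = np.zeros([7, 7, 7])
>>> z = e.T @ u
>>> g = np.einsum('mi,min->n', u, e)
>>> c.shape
(19,)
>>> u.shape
(7, 13)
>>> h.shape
(19, 3)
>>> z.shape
(3, 13, 13)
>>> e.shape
(7, 13, 3)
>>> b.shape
(7, 7, 7)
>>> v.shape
(3, 7, 19)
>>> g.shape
(3,)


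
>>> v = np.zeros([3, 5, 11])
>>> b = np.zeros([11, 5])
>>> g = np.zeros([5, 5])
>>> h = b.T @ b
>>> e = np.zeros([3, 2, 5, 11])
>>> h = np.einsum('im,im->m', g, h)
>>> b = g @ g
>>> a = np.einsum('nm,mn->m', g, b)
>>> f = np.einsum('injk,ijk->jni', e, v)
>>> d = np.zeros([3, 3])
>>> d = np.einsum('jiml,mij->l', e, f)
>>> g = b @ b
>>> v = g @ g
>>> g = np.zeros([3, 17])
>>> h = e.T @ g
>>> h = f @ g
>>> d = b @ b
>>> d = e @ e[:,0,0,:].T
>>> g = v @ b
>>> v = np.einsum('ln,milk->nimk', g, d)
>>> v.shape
(5, 2, 3, 3)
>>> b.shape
(5, 5)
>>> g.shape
(5, 5)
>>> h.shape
(5, 2, 17)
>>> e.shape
(3, 2, 5, 11)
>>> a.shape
(5,)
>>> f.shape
(5, 2, 3)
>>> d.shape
(3, 2, 5, 3)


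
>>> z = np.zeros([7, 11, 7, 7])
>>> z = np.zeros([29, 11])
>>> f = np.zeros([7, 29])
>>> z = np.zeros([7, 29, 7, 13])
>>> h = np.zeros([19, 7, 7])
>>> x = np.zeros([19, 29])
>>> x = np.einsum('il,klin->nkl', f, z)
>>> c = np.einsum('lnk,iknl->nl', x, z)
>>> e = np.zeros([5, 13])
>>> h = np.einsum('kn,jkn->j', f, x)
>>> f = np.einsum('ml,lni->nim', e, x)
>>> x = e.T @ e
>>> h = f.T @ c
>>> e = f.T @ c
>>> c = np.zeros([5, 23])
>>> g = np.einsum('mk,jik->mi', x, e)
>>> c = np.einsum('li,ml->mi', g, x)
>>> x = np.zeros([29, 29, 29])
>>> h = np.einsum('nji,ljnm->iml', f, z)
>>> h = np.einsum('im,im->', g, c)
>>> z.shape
(7, 29, 7, 13)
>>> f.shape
(7, 29, 5)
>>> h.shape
()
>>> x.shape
(29, 29, 29)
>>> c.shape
(13, 29)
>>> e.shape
(5, 29, 13)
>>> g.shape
(13, 29)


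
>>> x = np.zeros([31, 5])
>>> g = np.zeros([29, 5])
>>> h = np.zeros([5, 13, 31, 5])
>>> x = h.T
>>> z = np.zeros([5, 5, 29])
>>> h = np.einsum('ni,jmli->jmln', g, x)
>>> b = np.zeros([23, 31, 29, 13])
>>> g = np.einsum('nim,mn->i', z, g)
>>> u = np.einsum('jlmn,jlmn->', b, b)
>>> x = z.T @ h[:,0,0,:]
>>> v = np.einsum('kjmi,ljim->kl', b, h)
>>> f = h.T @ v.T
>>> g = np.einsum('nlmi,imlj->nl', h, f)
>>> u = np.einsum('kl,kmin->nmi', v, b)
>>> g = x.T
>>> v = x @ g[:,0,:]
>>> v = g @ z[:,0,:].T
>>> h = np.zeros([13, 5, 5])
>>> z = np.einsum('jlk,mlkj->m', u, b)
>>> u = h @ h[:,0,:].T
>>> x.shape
(29, 5, 29)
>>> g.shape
(29, 5, 29)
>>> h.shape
(13, 5, 5)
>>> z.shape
(23,)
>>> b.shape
(23, 31, 29, 13)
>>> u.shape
(13, 5, 13)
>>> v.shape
(29, 5, 5)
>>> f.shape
(29, 13, 31, 23)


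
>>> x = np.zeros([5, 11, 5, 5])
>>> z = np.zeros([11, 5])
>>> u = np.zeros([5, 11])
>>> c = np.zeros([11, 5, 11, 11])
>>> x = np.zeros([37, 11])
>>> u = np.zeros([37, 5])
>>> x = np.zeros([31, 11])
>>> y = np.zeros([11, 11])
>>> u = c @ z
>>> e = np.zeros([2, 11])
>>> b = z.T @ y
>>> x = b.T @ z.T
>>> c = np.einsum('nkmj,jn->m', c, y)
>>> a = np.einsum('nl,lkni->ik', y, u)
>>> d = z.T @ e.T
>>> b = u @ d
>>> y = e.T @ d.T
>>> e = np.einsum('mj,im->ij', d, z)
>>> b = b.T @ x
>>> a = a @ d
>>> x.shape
(11, 11)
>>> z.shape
(11, 5)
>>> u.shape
(11, 5, 11, 5)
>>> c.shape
(11,)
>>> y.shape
(11, 5)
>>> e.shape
(11, 2)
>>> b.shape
(2, 11, 5, 11)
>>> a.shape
(5, 2)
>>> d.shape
(5, 2)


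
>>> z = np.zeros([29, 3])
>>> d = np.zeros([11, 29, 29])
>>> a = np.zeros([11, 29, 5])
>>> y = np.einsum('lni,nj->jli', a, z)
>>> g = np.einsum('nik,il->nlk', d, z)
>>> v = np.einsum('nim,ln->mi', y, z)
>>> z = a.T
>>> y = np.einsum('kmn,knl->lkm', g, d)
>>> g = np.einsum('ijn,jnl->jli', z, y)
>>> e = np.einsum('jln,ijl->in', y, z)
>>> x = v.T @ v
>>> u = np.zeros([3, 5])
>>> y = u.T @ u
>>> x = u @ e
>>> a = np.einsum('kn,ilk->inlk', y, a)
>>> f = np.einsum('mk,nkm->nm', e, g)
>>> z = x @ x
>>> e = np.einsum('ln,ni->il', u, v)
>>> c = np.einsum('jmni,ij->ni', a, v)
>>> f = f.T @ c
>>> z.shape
(3, 3)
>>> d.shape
(11, 29, 29)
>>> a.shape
(11, 5, 29, 5)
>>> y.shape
(5, 5)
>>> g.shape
(29, 3, 5)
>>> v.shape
(5, 11)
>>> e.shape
(11, 3)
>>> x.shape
(3, 3)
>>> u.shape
(3, 5)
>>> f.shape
(5, 5)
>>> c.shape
(29, 5)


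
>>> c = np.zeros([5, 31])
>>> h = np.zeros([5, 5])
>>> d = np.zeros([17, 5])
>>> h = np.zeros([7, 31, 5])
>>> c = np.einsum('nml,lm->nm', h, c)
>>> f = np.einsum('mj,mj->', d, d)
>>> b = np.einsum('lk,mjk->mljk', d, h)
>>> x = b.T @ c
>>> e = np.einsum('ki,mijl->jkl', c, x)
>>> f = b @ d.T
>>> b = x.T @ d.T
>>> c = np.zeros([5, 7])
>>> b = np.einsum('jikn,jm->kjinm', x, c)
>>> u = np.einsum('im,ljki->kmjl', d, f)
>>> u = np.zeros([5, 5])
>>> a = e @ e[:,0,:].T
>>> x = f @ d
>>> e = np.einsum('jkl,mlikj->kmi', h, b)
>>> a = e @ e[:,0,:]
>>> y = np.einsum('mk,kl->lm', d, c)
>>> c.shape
(5, 7)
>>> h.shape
(7, 31, 5)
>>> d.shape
(17, 5)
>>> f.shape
(7, 17, 31, 17)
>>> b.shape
(17, 5, 31, 31, 7)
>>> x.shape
(7, 17, 31, 5)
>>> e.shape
(31, 17, 31)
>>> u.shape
(5, 5)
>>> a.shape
(31, 17, 31)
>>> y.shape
(7, 17)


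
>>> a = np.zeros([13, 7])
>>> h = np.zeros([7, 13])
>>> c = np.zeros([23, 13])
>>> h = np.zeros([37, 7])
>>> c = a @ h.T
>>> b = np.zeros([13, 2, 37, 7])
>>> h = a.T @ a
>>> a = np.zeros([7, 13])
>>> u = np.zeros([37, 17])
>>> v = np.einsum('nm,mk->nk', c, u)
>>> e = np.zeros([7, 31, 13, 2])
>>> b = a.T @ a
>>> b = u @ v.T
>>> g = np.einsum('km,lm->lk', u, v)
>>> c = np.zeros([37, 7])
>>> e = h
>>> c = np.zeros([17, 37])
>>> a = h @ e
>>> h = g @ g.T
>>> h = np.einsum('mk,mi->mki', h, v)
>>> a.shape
(7, 7)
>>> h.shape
(13, 13, 17)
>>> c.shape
(17, 37)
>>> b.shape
(37, 13)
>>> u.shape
(37, 17)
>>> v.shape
(13, 17)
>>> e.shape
(7, 7)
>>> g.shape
(13, 37)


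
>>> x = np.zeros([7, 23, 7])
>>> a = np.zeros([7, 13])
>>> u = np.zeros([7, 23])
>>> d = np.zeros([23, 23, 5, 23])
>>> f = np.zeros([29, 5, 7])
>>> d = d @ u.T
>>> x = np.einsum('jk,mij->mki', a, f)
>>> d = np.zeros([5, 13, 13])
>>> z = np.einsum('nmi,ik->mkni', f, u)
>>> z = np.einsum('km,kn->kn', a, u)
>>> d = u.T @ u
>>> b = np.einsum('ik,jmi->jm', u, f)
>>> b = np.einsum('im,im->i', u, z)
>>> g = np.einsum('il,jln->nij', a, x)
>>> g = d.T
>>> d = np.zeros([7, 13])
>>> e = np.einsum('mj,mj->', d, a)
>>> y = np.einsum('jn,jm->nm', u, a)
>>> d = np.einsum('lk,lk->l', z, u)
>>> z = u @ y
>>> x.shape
(29, 13, 5)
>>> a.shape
(7, 13)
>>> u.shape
(7, 23)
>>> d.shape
(7,)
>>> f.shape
(29, 5, 7)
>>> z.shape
(7, 13)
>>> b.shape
(7,)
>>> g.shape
(23, 23)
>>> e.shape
()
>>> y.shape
(23, 13)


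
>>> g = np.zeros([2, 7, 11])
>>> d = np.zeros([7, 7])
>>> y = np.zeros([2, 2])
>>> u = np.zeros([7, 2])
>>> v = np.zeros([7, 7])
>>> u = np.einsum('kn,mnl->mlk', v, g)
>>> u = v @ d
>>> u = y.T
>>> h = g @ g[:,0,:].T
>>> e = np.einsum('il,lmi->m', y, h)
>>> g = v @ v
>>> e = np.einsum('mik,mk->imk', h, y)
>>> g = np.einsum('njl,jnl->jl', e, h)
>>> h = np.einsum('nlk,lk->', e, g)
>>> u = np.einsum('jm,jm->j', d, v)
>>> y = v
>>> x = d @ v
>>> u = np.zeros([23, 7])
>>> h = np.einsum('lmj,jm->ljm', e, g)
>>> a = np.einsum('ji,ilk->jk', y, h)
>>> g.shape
(2, 2)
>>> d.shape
(7, 7)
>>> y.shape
(7, 7)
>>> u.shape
(23, 7)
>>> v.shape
(7, 7)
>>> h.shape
(7, 2, 2)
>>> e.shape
(7, 2, 2)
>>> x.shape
(7, 7)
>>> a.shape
(7, 2)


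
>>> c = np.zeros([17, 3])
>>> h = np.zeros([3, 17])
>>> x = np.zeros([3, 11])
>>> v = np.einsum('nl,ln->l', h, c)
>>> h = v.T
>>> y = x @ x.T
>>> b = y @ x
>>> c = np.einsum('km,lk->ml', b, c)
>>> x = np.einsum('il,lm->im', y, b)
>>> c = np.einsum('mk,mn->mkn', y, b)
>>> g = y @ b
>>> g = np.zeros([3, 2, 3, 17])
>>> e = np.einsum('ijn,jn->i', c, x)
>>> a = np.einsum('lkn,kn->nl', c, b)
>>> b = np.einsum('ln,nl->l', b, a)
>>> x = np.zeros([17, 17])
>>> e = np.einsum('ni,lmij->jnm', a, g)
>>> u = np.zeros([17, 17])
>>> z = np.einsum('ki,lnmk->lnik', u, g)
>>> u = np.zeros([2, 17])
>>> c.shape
(3, 3, 11)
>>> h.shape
(17,)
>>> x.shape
(17, 17)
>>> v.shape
(17,)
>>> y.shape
(3, 3)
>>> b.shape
(3,)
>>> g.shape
(3, 2, 3, 17)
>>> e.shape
(17, 11, 2)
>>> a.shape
(11, 3)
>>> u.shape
(2, 17)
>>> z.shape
(3, 2, 17, 17)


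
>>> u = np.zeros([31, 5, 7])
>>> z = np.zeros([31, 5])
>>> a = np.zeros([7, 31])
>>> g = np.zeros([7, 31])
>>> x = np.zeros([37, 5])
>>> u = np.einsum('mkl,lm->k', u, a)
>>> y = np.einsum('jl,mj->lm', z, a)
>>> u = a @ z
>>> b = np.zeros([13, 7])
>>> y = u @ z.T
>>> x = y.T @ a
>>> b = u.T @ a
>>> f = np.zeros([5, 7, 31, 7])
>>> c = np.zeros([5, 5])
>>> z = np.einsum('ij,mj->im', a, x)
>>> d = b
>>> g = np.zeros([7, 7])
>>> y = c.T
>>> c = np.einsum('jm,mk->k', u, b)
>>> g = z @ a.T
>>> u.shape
(7, 5)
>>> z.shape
(7, 31)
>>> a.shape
(7, 31)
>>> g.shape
(7, 7)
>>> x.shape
(31, 31)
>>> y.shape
(5, 5)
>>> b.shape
(5, 31)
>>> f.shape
(5, 7, 31, 7)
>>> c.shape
(31,)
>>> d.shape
(5, 31)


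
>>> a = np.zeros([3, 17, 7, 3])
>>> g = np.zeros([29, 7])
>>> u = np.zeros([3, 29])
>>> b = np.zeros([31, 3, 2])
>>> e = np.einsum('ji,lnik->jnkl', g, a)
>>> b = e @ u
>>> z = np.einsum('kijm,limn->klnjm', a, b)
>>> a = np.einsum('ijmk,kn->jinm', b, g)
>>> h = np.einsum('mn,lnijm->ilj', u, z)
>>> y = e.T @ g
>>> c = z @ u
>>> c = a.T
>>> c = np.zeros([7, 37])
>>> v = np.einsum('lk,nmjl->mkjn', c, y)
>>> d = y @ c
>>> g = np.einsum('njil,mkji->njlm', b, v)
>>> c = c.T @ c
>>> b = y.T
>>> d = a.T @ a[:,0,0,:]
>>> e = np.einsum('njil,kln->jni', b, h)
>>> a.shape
(17, 29, 7, 3)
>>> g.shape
(29, 17, 29, 3)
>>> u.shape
(3, 29)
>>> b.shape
(7, 17, 3, 3)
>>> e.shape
(17, 7, 3)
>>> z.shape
(3, 29, 29, 7, 3)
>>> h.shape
(29, 3, 7)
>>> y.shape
(3, 3, 17, 7)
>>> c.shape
(37, 37)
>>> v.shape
(3, 37, 17, 3)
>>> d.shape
(3, 7, 29, 3)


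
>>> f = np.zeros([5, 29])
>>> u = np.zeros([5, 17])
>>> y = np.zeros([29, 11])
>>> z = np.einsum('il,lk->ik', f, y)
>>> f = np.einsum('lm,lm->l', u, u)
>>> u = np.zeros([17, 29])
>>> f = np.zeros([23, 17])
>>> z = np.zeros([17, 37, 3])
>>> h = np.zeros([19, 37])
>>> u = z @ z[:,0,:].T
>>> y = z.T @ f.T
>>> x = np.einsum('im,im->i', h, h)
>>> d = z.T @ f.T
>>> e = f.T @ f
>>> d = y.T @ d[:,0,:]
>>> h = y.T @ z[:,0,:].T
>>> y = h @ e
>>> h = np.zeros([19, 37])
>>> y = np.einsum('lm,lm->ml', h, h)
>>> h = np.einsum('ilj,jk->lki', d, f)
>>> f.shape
(23, 17)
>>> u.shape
(17, 37, 17)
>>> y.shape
(37, 19)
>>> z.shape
(17, 37, 3)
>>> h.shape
(37, 17, 23)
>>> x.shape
(19,)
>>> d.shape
(23, 37, 23)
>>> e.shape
(17, 17)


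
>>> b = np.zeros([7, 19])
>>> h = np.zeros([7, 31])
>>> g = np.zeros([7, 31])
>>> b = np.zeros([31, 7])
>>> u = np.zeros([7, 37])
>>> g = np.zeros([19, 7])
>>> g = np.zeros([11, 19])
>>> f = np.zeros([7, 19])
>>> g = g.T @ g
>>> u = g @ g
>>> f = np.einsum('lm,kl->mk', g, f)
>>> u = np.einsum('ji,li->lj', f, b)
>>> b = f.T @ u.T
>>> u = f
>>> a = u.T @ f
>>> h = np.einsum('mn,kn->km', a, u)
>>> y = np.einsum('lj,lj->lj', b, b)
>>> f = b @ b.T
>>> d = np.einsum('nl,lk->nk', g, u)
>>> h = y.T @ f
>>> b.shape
(7, 31)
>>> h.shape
(31, 7)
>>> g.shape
(19, 19)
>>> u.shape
(19, 7)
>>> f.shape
(7, 7)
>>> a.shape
(7, 7)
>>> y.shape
(7, 31)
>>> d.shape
(19, 7)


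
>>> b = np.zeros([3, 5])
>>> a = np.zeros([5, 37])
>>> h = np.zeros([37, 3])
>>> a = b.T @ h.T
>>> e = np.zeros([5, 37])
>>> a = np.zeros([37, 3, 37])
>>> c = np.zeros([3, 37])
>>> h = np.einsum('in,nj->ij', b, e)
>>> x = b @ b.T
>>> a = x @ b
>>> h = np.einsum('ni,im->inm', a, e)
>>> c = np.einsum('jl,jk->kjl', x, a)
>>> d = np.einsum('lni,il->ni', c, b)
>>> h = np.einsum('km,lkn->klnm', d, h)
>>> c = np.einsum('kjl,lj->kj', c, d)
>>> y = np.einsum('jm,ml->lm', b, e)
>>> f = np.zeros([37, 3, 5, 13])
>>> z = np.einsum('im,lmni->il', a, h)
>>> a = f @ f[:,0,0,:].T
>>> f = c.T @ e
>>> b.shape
(3, 5)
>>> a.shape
(37, 3, 5, 37)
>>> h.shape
(3, 5, 37, 3)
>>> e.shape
(5, 37)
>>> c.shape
(5, 3)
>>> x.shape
(3, 3)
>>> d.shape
(3, 3)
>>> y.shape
(37, 5)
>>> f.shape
(3, 37)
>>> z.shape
(3, 3)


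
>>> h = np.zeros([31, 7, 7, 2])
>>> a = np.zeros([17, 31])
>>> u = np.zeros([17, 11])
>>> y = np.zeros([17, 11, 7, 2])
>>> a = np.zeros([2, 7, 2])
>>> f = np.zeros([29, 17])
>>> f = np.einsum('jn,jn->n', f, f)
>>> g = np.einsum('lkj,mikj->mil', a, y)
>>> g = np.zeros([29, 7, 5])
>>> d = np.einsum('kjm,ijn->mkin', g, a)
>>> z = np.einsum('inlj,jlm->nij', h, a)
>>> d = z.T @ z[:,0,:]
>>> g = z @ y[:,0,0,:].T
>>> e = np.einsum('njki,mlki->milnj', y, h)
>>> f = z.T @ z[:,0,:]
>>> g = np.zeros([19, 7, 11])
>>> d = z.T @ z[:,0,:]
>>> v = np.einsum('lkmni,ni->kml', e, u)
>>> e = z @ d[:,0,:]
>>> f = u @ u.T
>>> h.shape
(31, 7, 7, 2)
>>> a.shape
(2, 7, 2)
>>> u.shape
(17, 11)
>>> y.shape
(17, 11, 7, 2)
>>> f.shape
(17, 17)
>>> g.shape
(19, 7, 11)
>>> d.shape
(2, 31, 2)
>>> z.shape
(7, 31, 2)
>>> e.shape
(7, 31, 2)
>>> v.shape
(2, 7, 31)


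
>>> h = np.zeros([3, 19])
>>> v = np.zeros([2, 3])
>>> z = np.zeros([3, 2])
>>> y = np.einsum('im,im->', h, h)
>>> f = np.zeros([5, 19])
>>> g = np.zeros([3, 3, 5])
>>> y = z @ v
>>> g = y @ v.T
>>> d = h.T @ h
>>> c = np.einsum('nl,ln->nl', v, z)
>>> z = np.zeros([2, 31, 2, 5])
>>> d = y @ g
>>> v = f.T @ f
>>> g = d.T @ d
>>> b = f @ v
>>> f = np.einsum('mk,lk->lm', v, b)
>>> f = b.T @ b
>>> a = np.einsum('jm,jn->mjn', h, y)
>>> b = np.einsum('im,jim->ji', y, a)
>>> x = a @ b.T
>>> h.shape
(3, 19)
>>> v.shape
(19, 19)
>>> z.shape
(2, 31, 2, 5)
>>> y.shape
(3, 3)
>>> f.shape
(19, 19)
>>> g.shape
(2, 2)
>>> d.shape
(3, 2)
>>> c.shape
(2, 3)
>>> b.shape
(19, 3)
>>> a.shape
(19, 3, 3)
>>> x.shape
(19, 3, 19)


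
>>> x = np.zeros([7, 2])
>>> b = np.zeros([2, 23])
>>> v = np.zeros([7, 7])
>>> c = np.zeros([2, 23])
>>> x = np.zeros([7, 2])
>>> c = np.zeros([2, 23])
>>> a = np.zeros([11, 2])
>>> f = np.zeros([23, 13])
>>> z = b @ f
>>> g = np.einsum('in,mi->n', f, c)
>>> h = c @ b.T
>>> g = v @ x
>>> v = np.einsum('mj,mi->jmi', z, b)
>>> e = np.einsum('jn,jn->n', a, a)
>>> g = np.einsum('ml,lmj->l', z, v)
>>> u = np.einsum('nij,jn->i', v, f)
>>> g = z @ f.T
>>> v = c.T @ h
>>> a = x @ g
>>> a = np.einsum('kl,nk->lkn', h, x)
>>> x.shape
(7, 2)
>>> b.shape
(2, 23)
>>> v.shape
(23, 2)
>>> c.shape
(2, 23)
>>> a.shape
(2, 2, 7)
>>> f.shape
(23, 13)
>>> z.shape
(2, 13)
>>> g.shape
(2, 23)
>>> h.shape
(2, 2)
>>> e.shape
(2,)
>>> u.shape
(2,)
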